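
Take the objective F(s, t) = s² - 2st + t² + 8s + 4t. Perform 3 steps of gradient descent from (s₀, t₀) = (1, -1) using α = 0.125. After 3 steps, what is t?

∇F = (2s - 2t + 8, -2s + 2t + 4)
(s₁, t₁) = (1, -1) − 0.125·(12, 0) = (-0.5, -1)
(s₂, t₂) = (-0.5, -1) − 0.125·(9, 3) = (-1.625, -1.375)
(s₃, t₃) = (-1.625, -1.375) − 0.125·(7.5, 4.5) = (-2.5625, -1.9375)
t = -1.9375

-1.9375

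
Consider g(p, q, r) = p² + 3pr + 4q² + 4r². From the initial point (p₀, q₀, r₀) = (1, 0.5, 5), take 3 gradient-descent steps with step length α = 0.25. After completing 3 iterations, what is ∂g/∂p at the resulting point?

-40.203125

∇g = (2p + 3r, 8q, 3p + 8r)
Step 1: at (1, 0.5, 5), ∇g = (17, 4, 43) → (1, 0.5, 5) − 0.25·(17, 4, 43) = (-3.25, -0.5, -5.75)
Step 2: at (-3.25, -0.5, -5.75), ∇g = (-23.75, -4, -55.75) → (-3.25, -0.5, -5.75) − 0.25·(-23.75, -4, -55.75) = (2.6875, 0.5, 8.1875)
Step 3: at (2.6875, 0.5, 8.1875), ∇g = (29.9375, 4, 73.5625) → (2.6875, 0.5, 8.1875) − 0.25·(29.9375, 4, 73.5625) = (-4.796875, -0.5, -10.203125)
∂g/∂p at (-4.796875, -0.5, -10.203125) = -40.203125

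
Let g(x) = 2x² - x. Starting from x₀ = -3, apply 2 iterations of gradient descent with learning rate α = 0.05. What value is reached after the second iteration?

g′(x) = 4x - 1
Step 1: g′(-3) = -13; x₁ = -3 − 0.05·(-13) = -2.35
Step 2: g′(-2.35) = -10.4; x₂ = -2.35 − 0.05·(-10.4) = -1.83

-1.83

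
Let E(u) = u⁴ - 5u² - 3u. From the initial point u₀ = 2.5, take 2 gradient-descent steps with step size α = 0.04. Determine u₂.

E′(u) = 4u³ - 10u - 3
Step 1: E′(2.5) = 34.5; u₁ = 2.5 − 0.04·34.5 = 1.12
Step 2: E′(1.12) = -8.580288; u₂ = 1.12 − 0.04·(-8.580288) = 1.46321152

1.46321152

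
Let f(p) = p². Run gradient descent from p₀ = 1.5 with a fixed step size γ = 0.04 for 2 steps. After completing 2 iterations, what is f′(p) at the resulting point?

2.5392

f′(p) = 2p
p₁ = 1.5 − 0.04·3 = 1.38
p₂ = 1.38 − 0.04·2.76 = 1.2696
f′(p) at (1.2696) = 2.5392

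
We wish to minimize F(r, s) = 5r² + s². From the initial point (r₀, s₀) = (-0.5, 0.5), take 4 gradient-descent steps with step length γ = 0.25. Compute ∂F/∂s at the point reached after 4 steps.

∇F = (10r, 2s)
Step 1: at (-0.5, 0.5), ∇F = (-5, 1) → (-0.5, 0.5) − 0.25·(-5, 1) = (0.75, 0.25)
Step 2: at (0.75, 0.25), ∇F = (7.5, 0.5) → (0.75, 0.25) − 0.25·(7.5, 0.5) = (-1.125, 0.125)
Step 3: at (-1.125, 0.125), ∇F = (-11.25, 0.25) → (-1.125, 0.125) − 0.25·(-11.25, 0.25) = (1.6875, 0.0625)
Step 4: at (1.6875, 0.0625), ∇F = (16.875, 0.125) → (1.6875, 0.0625) − 0.25·(16.875, 0.125) = (-2.53125, 0.03125)
∂F/∂s at (-2.53125, 0.03125) = 0.0625

0.0625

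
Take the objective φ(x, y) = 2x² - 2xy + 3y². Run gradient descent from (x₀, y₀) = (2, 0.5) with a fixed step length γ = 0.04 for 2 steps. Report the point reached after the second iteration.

(1.488, 0.548)

∇φ = (4x - 2y, -2x + 6y)
(x₁, y₁) = (2, 0.5) − 0.04·(7, -1) = (1.72, 0.54)
(x₂, y₂) = (1.72, 0.54) − 0.04·(5.8, -0.2) = (1.488, 0.548)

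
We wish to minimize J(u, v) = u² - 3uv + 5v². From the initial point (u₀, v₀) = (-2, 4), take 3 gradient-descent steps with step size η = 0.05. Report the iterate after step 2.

(-0.825, 0.67)

∇J = (2u - 3v, -3u + 10v)
(u₁, v₁) = (-2, 4) − 0.05·(-16, 46) = (-1.2, 1.7)
(u₂, v₂) = (-1.2, 1.7) − 0.05·(-7.5, 20.6) = (-0.825, 0.67)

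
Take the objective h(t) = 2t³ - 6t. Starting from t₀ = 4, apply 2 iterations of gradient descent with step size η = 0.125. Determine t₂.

-45.921875

h′(t) = 6t² - 6
Step 1: h′(4) = 90; t₁ = 4 − 0.125·90 = -7.25
Step 2: h′(-7.25) = 309.375; t₂ = -7.25 − 0.125·309.375 = -45.921875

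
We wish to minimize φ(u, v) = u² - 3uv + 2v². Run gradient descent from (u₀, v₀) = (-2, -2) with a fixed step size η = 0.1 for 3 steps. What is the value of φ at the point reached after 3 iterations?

∇φ = (2u - 3v, -3u + 4v)
(u₁, v₁) = (-2, -2) − 0.1·(2, -2) = (-2.2, -1.8)
(u₂, v₂) = (-2.2, -1.8) − 0.1·(1, -0.6) = (-2.3, -1.74)
(u₃, v₃) = (-2.3, -1.74) − 0.1·(0.62, -0.06) = (-2.362, -1.734)
φ(-2.362, -1.734) = -0.694568

-0.694568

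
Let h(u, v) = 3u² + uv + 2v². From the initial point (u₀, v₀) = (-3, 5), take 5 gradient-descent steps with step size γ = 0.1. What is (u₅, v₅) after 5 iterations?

(-0.24433, 0.57657)

∇h = (6u + v, u + 4v)
(u₁, v₁) = (-3, 5) − 0.1·(-13, 17) = (-1.7, 3.3)
(u₂, v₂) = (-1.7, 3.3) − 0.1·(-6.9, 11.5) = (-1.01, 2.15)
(u₃, v₃) = (-1.01, 2.15) − 0.1·(-3.91, 7.59) = (-0.619, 1.391)
(u₄, v₄) = (-0.619, 1.391) − 0.1·(-2.323, 4.945) = (-0.3867, 0.8965)
(u₅, v₅) = (-0.3867, 0.8965) − 0.1·(-1.4237, 3.1993) = (-0.24433, 0.57657)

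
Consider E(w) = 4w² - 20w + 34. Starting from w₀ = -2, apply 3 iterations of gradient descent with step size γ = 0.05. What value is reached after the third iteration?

1.528

E′(w) = 8w - 20
Step 1: E′(-2) = -36; w₁ = -2 − 0.05·(-36) = -0.2
Step 2: E′(-0.2) = -21.6; w₂ = -0.2 − 0.05·(-21.6) = 0.88
Step 3: E′(0.88) = -12.96; w₃ = 0.88 − 0.05·(-12.96) = 1.528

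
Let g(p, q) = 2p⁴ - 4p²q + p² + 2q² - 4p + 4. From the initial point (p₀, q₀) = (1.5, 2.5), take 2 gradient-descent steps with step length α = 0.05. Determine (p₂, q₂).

(1.4308, 2.538)

∇g = (8p³ - 8pq + 2p - 4, -4p² + 4q)
(p₁, q₁) = (1.5, 2.5) − 0.05·(-4, 1) = (1.7, 2.45)
(p₂, q₂) = (1.7, 2.45) − 0.05·(5.384, -1.76) = (1.4308, 2.538)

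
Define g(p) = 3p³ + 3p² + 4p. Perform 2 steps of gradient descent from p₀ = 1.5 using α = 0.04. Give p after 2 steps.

-0.041204

g′(p) = 9p² + 6p + 4
Step 1: g′(1.5) = 33.25; p₁ = 1.5 − 0.04·33.25 = 0.17
Step 2: g′(0.17) = 5.2801; p₂ = 0.17 − 0.04·5.2801 = -0.041204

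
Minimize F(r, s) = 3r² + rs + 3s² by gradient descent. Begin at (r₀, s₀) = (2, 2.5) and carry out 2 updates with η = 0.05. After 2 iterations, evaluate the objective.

6.4246921875

∇F = (6r + s, r + 6s)
(r₁, s₁) = (2, 2.5) − 0.05·(14.5, 17) = (1.275, 1.65)
(r₂, s₂) = (1.275, 1.65) − 0.05·(9.3, 11.175) = (0.81, 1.09125)
F(0.81, 1.09125) = 6.4246921875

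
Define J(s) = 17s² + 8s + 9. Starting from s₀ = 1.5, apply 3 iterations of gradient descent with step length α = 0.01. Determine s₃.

J′(s) = 34s + 8
s₁ = 1.5 − 0.01·59 = 0.91
s₂ = 0.91 − 0.01·38.94 = 0.5206
s₃ = 0.5206 − 0.01·25.7004 = 0.263596

0.263596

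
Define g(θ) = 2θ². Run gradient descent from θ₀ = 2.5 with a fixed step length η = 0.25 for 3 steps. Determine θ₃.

g′(θ) = 4θ
θ₁ = 2.5 − 0.25·10 = 0
θ₂ = 0 − 0.25·0 = 0
θ₃ = 0 − 0.25·0 = 0

0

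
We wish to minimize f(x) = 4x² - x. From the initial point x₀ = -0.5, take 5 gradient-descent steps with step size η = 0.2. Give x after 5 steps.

f′(x) = 8x - 1
Step 1: f′(-0.5) = -5; x₁ = -0.5 − 0.2·(-5) = 0.5
Step 2: f′(0.5) = 3; x₂ = 0.5 − 0.2·3 = -0.1
Step 3: f′(-0.1) = -1.8; x₃ = -0.1 − 0.2·(-1.8) = 0.26
Step 4: f′(0.26) = 1.08; x₄ = 0.26 − 0.2·1.08 = 0.044
Step 5: f′(0.044) = -0.648; x₅ = 0.044 − 0.2·(-0.648) = 0.1736

0.1736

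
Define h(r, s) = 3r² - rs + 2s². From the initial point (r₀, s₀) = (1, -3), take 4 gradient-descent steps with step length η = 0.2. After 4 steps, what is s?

-0.0192

∇h = (6r - s, -r + 4s)
Step 1: at (1, -3), ∇h = (9, -13) → (1, -3) − 0.2·(9, -13) = (-0.8, -0.4)
Step 2: at (-0.8, -0.4), ∇h = (-4.4, -0.8) → (-0.8, -0.4) − 0.2·(-4.4, -0.8) = (0.08, -0.24)
Step 3: at (0.08, -0.24), ∇h = (0.72, -1.04) → (0.08, -0.24) − 0.2·(0.72, -1.04) = (-0.064, -0.032)
Step 4: at (-0.064, -0.032), ∇h = (-0.352, -0.064) → (-0.064, -0.032) − 0.2·(-0.352, -0.064) = (0.0064, -0.0192)
s = -0.0192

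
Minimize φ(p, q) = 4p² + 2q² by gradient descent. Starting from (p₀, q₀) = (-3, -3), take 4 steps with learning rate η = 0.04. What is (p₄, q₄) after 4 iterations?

(-0.64144128, -1.49361408)

∇φ = (8p, 4q)
Step 1: at (-3, -3), ∇φ = (-24, -12) → (-3, -3) − 0.04·(-24, -12) = (-2.04, -2.52)
Step 2: at (-2.04, -2.52), ∇φ = (-16.32, -10.08) → (-2.04, -2.52) − 0.04·(-16.32, -10.08) = (-1.3872, -2.1168)
Step 3: at (-1.3872, -2.1168), ∇φ = (-11.0976, -8.4672) → (-1.3872, -2.1168) − 0.04·(-11.0976, -8.4672) = (-0.943296, -1.778112)
Step 4: at (-0.943296, -1.778112), ∇φ = (-7.546368, -7.112448) → (-0.943296, -1.778112) − 0.04·(-7.546368, -7.112448) = (-0.64144128, -1.49361408)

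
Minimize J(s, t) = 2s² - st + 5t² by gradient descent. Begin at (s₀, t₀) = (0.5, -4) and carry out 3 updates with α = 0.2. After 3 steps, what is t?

4.376

∇J = (4s - t, -s + 10t)
(s₁, t₁) = (0.5, -4) − 0.2·(6, -40.5) = (-0.7, 4.1)
(s₂, t₂) = (-0.7, 4.1) − 0.2·(-6.9, 41.7) = (0.68, -4.24)
(s₃, t₃) = (0.68, -4.24) − 0.2·(6.96, -43.08) = (-0.712, 4.376)
t = 4.376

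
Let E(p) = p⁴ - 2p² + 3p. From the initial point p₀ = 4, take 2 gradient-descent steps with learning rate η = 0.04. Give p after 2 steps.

23.18867968

E′(p) = 4p³ - 4p + 3
Step 1: E′(4) = 243; p₁ = 4 − 0.04·243 = -5.72
Step 2: E′(-5.72) = -722.716992; p₂ = -5.72 − 0.04·(-722.716992) = 23.18867968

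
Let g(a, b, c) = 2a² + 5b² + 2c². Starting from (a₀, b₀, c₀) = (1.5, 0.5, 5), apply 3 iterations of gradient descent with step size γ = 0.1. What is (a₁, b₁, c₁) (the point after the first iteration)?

∇g = (4a, 10b, 4c)
(a₁, b₁, c₁) = (1.5, 0.5, 5) − 0.1·(6, 5, 20) = (0.9, 0, 3)

(0.9, 0, 3)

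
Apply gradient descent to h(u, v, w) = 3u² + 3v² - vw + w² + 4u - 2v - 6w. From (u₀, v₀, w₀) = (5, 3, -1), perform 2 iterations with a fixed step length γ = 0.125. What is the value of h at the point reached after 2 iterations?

∇h = (6u + 4, 6v - w - 2, -v + 2w - 6)
(u₁, v₁, w₁) = (5, 3, -1) − 0.125·(34, 17, -11) = (0.75, 0.875, 0.375)
(u₂, v₂, w₂) = (0.75, 0.875, 0.375) − 0.125·(8.5, 2.875, -6.125) = (-0.3125, 0.515625, 1.140625)
h(-0.3125, 0.515625, 1.140625) = -7.321533203125

-7.321533203125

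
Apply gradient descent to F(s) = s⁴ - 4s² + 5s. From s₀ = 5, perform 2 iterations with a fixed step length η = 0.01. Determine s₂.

F′(s) = 4s³ - 8s + 5
s₁ = 5 − 0.01·465 = 0.35
s₂ = 0.35 − 0.01·2.3715 = 0.326285

0.326285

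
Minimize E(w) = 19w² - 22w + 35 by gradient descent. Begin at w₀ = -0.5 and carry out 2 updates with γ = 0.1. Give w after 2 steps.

-7.88

E′(w) = 38w - 22
w₁ = -0.5 − 0.1·(-41) = 3.6
w₂ = 3.6 − 0.1·114.8 = -7.88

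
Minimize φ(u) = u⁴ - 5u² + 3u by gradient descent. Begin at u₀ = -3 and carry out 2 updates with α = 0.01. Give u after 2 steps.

-2.049375

φ′(u) = 4u³ - 10u + 3
u₁ = -3 − 0.01·(-75) = -2.25
u₂ = -2.25 − 0.01·(-20.0625) = -2.049375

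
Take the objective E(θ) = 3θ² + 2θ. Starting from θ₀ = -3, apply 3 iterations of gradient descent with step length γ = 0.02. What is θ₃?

-2.150592

E′(θ) = 6θ + 2
θ₁ = -3 − 0.02·(-16) = -2.68
θ₂ = -2.68 − 0.02·(-14.08) = -2.3984
θ₃ = -2.3984 − 0.02·(-12.3904) = -2.150592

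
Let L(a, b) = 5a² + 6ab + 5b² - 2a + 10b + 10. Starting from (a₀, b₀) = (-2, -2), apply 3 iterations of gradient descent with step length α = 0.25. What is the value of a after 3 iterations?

48.5

∇L = (10a + 6b - 2, 6a + 10b + 10)
(a₁, b₁) = (-2, -2) − 0.25·(-34, -22) = (6.5, 3.5)
(a₂, b₂) = (6.5, 3.5) − 0.25·(84, 84) = (-14.5, -17.5)
(a₃, b₃) = (-14.5, -17.5) − 0.25·(-252, -252) = (48.5, 45.5)
a = 48.5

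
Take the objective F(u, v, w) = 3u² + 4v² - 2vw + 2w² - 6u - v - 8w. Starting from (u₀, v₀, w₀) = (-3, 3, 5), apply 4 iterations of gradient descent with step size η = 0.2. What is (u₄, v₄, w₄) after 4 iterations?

(0.9936, 1.0864, 2.2672)

∇F = (6u - 6, 8v - 2w - 1, -2v + 4w - 8)
(u₁, v₁, w₁) = (-3, 3, 5) − 0.2·(-24, 13, 6) = (1.8, 0.4, 3.8)
(u₂, v₂, w₂) = (1.8, 0.4, 3.8) − 0.2·(4.8, -5.4, 6.4) = (0.84, 1.48, 2.52)
(u₃, v₃, w₃) = (0.84, 1.48, 2.52) − 0.2·(-0.96, 5.8, -0.88) = (1.032, 0.32, 2.696)
(u₄, v₄, w₄) = (1.032, 0.32, 2.696) − 0.2·(0.192, -3.832, 2.144) = (0.9936, 1.0864, 2.2672)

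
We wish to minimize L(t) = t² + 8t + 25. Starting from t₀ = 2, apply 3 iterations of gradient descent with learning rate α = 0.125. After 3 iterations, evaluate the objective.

15.4072265625

L′(t) = 2t + 8
Step 1: L′(2) = 12; t₁ = 2 − 0.125·12 = 0.5
Step 2: L′(0.5) = 9; t₂ = 0.5 − 0.125·9 = -0.625
Step 3: L′(-0.625) = 6.75; t₃ = -0.625 − 0.125·6.75 = -1.46875
L(-1.46875) = 15.4072265625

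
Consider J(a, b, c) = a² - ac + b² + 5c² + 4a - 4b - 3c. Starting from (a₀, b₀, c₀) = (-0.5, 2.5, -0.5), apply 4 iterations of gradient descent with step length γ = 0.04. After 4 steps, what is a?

∇J = (2a - c + 4, 2b - 4, -a + 10c - 3)
(a₁, b₁, c₁) = (-0.5, 2.5, -0.5) − 0.04·(3.5, 1, -7.5) = (-0.64, 2.46, -0.2)
(a₂, b₂, c₂) = (-0.64, 2.46, -0.2) − 0.04·(2.92, 0.92, -4.36) = (-0.7568, 2.4232, -0.0256)
(a₃, b₃, c₃) = (-0.7568, 2.4232, -0.0256) − 0.04·(2.512, 0.8464, -2.4992) = (-0.85728, 2.389344, 0.074368)
(a₄, b₄, c₄) = (-0.85728, 2.389344, 0.074368) − 0.04·(2.211072, 0.778688, -1.39904) = (-0.94572288, 2.35819648, 0.1303296)
a = -0.94572288

-0.94572288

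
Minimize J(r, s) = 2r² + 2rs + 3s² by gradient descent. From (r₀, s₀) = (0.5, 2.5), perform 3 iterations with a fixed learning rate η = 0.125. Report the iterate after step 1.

(-0.375, 0.5)

∇J = (4r + 2s, 2r + 6s)
Step 1: at (0.5, 2.5), ∇J = (7, 16) → (0.5, 2.5) − 0.125·(7, 16) = (-0.375, 0.5)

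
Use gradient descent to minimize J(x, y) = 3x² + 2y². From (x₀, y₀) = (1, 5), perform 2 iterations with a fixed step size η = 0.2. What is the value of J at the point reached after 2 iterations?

∇J = (6x, 4y)
(x₁, y₁) = (1, 5) − 0.2·(6, 20) = (-0.2, 1)
(x₂, y₂) = (-0.2, 1) − 0.2·(-1.2, 4) = (0.04, 0.2)
J(0.04, 0.2) = 0.0848

0.0848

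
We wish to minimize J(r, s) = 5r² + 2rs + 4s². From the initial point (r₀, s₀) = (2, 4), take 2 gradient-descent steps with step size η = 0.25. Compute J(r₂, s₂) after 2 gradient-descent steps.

∇J = (10r + 2s, 2r + 8s)
Step 1: at (2, 4), ∇J = (28, 36) → (2, 4) − 0.25·(28, 36) = (-5, -5)
Step 2: at (-5, -5), ∇J = (-60, -50) → (-5, -5) − 0.25·(-60, -50) = (10, 7.5)
J(10, 7.5) = 875

875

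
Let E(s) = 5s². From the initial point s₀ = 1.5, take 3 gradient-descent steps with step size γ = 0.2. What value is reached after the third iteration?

-1.5

E′(s) = 10s
Step 1: E′(1.5) = 15; s₁ = 1.5 − 0.2·15 = -1.5
Step 2: E′(-1.5) = -15; s₂ = -1.5 − 0.2·(-15) = 1.5
Step 3: E′(1.5) = 15; s₃ = 1.5 − 0.2·15 = -1.5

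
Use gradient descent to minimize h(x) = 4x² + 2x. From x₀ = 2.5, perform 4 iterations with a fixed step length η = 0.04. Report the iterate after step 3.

h′(x) = 8x + 2
Step 1: h′(2.5) = 22; x₁ = 2.5 − 0.04·22 = 1.62
Step 2: h′(1.62) = 14.96; x₂ = 1.62 − 0.04·14.96 = 1.0216
Step 3: h′(1.0216) = 10.1728; x₃ = 1.0216 − 0.04·10.1728 = 0.614688

0.614688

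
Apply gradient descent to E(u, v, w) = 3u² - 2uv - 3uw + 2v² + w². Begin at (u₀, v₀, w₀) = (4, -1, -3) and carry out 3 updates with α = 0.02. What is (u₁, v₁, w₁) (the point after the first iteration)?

∇E = (6u - 2v - 3w, -2u + 4v, -3u + 2w)
Step 1: at (4, -1, -3), ∇E = (35, -12, -18) → (4, -1, -3) − 0.02·(35, -12, -18) = (3.3, -0.76, -2.64)

(3.3, -0.76, -2.64)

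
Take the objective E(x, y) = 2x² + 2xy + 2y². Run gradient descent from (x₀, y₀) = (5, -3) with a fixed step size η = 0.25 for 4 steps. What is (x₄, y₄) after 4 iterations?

∇E = (4x + 2y, 2x + 4y)
(x₁, y₁) = (5, -3) − 0.25·(14, -2) = (1.5, -2.5)
(x₂, y₂) = (1.5, -2.5) − 0.25·(1, -7) = (1.25, -0.75)
(x₃, y₃) = (1.25, -0.75) − 0.25·(3.5, -0.5) = (0.375, -0.625)
(x₄, y₄) = (0.375, -0.625) − 0.25·(0.25, -1.75) = (0.3125, -0.1875)

(0.3125, -0.1875)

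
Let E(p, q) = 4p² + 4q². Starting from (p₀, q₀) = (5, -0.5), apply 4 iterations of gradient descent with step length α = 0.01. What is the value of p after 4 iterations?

3.5819648

∇E = (8p, 8q)
(p₁, q₁) = (5, -0.5) − 0.01·(40, -4) = (4.6, -0.46)
(p₂, q₂) = (4.6, -0.46) − 0.01·(36.8, -3.68) = (4.232, -0.4232)
(p₃, q₃) = (4.232, -0.4232) − 0.01·(33.856, -3.3856) = (3.89344, -0.389344)
(p₄, q₄) = (3.89344, -0.389344) − 0.01·(31.14752, -3.114752) = (3.5819648, -0.35819648)
p = 3.5819648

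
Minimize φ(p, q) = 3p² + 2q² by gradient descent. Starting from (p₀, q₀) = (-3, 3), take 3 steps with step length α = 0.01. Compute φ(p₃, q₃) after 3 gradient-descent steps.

∇φ = (6p, 4q)
(p₁, q₁) = (-3, 3) − 0.01·(-18, 12) = (-2.82, 2.88)
(p₂, q₂) = (-2.82, 2.88) − 0.01·(-16.92, 11.52) = (-2.6508, 2.7648)
(p₃, q₃) = (-2.6508, 2.7648) − 0.01·(-15.9048, 11.0592) = (-2.491752, 2.654208)
φ(-2.491752, 2.654208) = 32.71612430304

32.71612430304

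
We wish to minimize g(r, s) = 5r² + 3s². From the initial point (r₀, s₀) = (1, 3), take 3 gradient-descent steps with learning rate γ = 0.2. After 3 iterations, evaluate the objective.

5.001728

∇g = (10r, 6s)
Step 1: at (1, 3), ∇g = (10, 18) → (1, 3) − 0.2·(10, 18) = (-1, -0.6)
Step 2: at (-1, -0.6), ∇g = (-10, -3.6) → (-1, -0.6) − 0.2·(-10, -3.6) = (1, 0.12)
Step 3: at (1, 0.12), ∇g = (10, 0.72) → (1, 0.12) − 0.2·(10, 0.72) = (-1, -0.024)
g(-1, -0.024) = 5.001728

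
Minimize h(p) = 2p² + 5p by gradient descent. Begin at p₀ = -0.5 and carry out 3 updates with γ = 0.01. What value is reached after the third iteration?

-0.586448

h′(p) = 4p + 5
Step 1: h′(-0.5) = 3; p₁ = -0.5 − 0.01·3 = -0.53
Step 2: h′(-0.53) = 2.88; p₂ = -0.53 − 0.01·2.88 = -0.5588
Step 3: h′(-0.5588) = 2.7648; p₃ = -0.5588 − 0.01·2.7648 = -0.586448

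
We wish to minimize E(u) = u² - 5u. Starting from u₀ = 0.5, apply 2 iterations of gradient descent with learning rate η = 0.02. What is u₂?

0.6568

E′(u) = 2u - 5
u₁ = 0.5 − 0.02·(-4) = 0.58
u₂ = 0.58 − 0.02·(-3.84) = 0.6568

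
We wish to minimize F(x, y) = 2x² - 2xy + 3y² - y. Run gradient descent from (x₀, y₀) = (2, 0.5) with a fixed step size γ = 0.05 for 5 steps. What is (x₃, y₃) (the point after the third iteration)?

∇F = (4x - 2y, -2x + 6y - 1)
Step 1: at (2, 0.5), ∇F = (7, -2) → (2, 0.5) − 0.05·(7, -2) = (1.65, 0.6)
Step 2: at (1.65, 0.6), ∇F = (5.4, -0.7) → (1.65, 0.6) − 0.05·(5.4, -0.7) = (1.38, 0.635)
Step 3: at (1.38, 0.635), ∇F = (4.25, 0.05) → (1.38, 0.635) − 0.05·(4.25, 0.05) = (1.1675, 0.6325)

(1.1675, 0.6325)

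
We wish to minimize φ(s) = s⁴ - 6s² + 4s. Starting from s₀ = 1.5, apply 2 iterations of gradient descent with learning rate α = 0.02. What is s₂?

φ′(s) = 4s³ - 12s + 4
s₁ = 1.5 − 0.02·(-0.5) = 1.51
s₂ = 1.51 − 0.02·(-0.348196) = 1.51696392

1.51696392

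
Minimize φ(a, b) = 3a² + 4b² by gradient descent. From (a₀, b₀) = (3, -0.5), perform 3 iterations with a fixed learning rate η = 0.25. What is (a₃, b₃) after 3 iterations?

(-0.375, 0.5)

∇φ = (6a, 8b)
(a₁, b₁) = (3, -0.5) − 0.25·(18, -4) = (-1.5, 0.5)
(a₂, b₂) = (-1.5, 0.5) − 0.25·(-9, 4) = (0.75, -0.5)
(a₃, b₃) = (0.75, -0.5) − 0.25·(4.5, -4) = (-0.375, 0.5)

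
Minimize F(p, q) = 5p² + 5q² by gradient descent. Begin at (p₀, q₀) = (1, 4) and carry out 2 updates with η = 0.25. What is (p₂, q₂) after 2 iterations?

∇F = (10p, 10q)
Step 1: at (1, 4), ∇F = (10, 40) → (1, 4) − 0.25·(10, 40) = (-1.5, -6)
Step 2: at (-1.5, -6), ∇F = (-15, -60) → (-1.5, -6) − 0.25·(-15, -60) = (2.25, 9)

(2.25, 9)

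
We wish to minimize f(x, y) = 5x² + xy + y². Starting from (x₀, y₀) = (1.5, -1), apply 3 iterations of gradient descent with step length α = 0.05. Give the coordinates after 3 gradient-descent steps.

∇f = (10x + y, x + 2y)
(x₁, y₁) = (1.5, -1) − 0.05·(14, -0.5) = (0.8, -0.975)
(x₂, y₂) = (0.8, -0.975) − 0.05·(7.025, -1.15) = (0.44875, -0.9175)
(x₃, y₃) = (0.44875, -0.9175) − 0.05·(3.57, -1.38625) = (0.27025, -0.8481875)

(0.27025, -0.8481875)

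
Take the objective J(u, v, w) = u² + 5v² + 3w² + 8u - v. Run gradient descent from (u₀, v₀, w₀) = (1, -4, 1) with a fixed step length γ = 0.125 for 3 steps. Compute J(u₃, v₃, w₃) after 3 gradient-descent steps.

-11.57928466796875

∇J = (2u + 8, 10v - 1, 6w)
(u₁, v₁, w₁) = (1, -4, 1) − 0.125·(10, -41, 6) = (-0.25, 1.125, 0.25)
(u₂, v₂, w₂) = (-0.25, 1.125, 0.25) − 0.125·(7.5, 10.25, 1.5) = (-1.1875, -0.15625, 0.0625)
(u₃, v₃, w₃) = (-1.1875, -0.15625, 0.0625) − 0.125·(5.625, -2.5625, 0.375) = (-1.890625, 0.1640625, 0.015625)
J(-1.890625, 0.1640625, 0.015625) = -11.57928466796875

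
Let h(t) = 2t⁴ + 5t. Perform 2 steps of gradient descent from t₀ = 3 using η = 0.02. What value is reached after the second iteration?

-1.06187392

h′(t) = 8t³ + 5
t₁ = 3 − 0.02·221 = -1.42
t₂ = -1.42 − 0.02·(-17.906304) = -1.06187392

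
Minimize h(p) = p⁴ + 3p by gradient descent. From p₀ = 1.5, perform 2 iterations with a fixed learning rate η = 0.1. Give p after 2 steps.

-0.44865

h′(p) = 4p³ + 3
p₁ = 1.5 − 0.1·16.5 = -0.15
p₂ = -0.15 − 0.1·2.9865 = -0.44865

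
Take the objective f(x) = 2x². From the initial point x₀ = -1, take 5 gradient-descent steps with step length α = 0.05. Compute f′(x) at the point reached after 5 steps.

f′(x) = 4x
x₁ = -1 − 0.05·(-4) = -0.8
x₂ = -0.8 − 0.05·(-3.2) = -0.64
x₃ = -0.64 − 0.05·(-2.56) = -0.512
x₄ = -0.512 − 0.05·(-2.048) = -0.4096
x₅ = -0.4096 − 0.05·(-1.6384) = -0.32768
f′(x) at (-0.32768) = -1.31072

-1.31072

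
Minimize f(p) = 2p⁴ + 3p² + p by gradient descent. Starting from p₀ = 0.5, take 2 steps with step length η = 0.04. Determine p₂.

0.17936

f′(p) = 8p³ + 6p + 1
p₁ = 0.5 − 0.04·5 = 0.3
p₂ = 0.3 − 0.04·3.016 = 0.17936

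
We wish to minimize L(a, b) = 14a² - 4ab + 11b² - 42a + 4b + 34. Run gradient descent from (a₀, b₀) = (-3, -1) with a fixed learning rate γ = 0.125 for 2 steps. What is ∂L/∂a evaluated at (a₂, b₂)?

-780.25

∇L = (28a - 4b - 42, -4a + 22b + 4)
Step 1: at (-3, -1), ∇L = (-122, -6) → (-3, -1) − 0.125·(-122, -6) = (12.25, -0.25)
Step 2: at (12.25, -0.25), ∇L = (302, -50.5) → (12.25, -0.25) − 0.125·(302, -50.5) = (-25.5, 6.0625)
∂L/∂a at (-25.5, 6.0625) = -780.25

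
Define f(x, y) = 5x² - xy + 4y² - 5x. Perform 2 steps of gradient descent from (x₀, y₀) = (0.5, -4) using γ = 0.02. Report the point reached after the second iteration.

(0.369, -2.8056)

∇f = (10x - y - 5, -x + 8y)
(x₁, y₁) = (0.5, -4) − 0.02·(4, -32.5) = (0.42, -3.35)
(x₂, y₂) = (0.42, -3.35) − 0.02·(2.55, -27.22) = (0.369, -2.8056)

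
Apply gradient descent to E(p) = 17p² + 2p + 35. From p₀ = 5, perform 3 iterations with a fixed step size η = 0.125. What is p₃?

E′(p) = 34p + 2
p₁ = 5 − 0.125·172 = -16.5
p₂ = -16.5 − 0.125·(-559) = 53.375
p₃ = 53.375 − 0.125·1816.75 = -173.71875

-173.71875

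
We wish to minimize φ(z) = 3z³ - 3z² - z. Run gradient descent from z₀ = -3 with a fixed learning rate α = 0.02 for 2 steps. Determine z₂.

-9.963488

φ′(z) = 9z² - 6z - 1
z₁ = -3 − 0.02·98 = -4.96
z₂ = -4.96 − 0.02·250.1744 = -9.963488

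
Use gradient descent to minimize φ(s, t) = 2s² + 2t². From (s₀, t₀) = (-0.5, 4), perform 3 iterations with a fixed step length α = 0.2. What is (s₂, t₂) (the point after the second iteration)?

(-0.02, 0.16)

∇φ = (4s, 4t)
Step 1: at (-0.5, 4), ∇φ = (-2, 16) → (-0.5, 4) − 0.2·(-2, 16) = (-0.1, 0.8)
Step 2: at (-0.1, 0.8), ∇φ = (-0.4, 3.2) → (-0.1, 0.8) − 0.2·(-0.4, 3.2) = (-0.02, 0.16)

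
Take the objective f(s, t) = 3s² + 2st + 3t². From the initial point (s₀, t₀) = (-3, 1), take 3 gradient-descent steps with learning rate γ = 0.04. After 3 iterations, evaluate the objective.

6.411708366848

∇f = (6s + 2t, 2s + 6t)
Step 1: at (-3, 1), ∇f = (-16, 0) → (-3, 1) − 0.04·(-16, 0) = (-2.36, 1)
Step 2: at (-2.36, 1), ∇f = (-12.16, 1.28) → (-2.36, 1) − 0.04·(-12.16, 1.28) = (-1.8736, 0.9488)
Step 3: at (-1.8736, 0.9488), ∇f = (-9.344, 1.9456) → (-1.8736, 0.9488) − 0.04·(-9.344, 1.9456) = (-1.49984, 0.870976)
f(-1.49984, 0.870976) = 6.411708366848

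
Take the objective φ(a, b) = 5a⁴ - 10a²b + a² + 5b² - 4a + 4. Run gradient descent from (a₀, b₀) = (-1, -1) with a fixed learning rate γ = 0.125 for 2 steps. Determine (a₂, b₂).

∇φ = (20a³ - 20ab + 2a - 4, -10a² + 10b)
Step 1: at (-1, -1), ∇φ = (-46, -20) → (-1, -1) − 0.125·(-46, -20) = (4.75, 1.5)
Step 2: at (4.75, 1.5), ∇φ = (2006.4375, -210.625) → (4.75, 1.5) − 0.125·(2006.4375, -210.625) = (-246.0546875, 27.828125)

(-246.0546875, 27.828125)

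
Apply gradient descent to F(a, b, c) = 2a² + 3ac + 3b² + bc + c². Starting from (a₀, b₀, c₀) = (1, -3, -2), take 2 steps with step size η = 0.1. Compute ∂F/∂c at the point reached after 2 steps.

∇F = (4a + 3c, 6b + c, 3a + b + 2c)
(a₁, b₁, c₁) = (1, -3, -2) − 0.1·(-2, -20, -4) = (1.2, -1, -1.6)
(a₂, b₂, c₂) = (1.2, -1, -1.6) − 0.1·(0, -7.6, -0.6) = (1.2, -0.24, -1.54)
∂F/∂c at (1.2, -0.24, -1.54) = 0.28

0.28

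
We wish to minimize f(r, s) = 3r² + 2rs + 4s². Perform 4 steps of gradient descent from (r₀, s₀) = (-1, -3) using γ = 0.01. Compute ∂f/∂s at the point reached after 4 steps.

∇f = (6r + 2s, 2r + 8s)
(r₁, s₁) = (-1, -3) − 0.01·(-12, -26) = (-0.88, -2.74)
(r₂, s₂) = (-0.88, -2.74) − 0.01·(-10.76, -23.68) = (-0.7724, -2.5032)
(r₃, s₃) = (-0.7724, -2.5032) − 0.01·(-9.6408, -21.5704) = (-0.675992, -2.287496)
(r₄, s₄) = (-0.675992, -2.287496) − 0.01·(-8.630944, -19.651952) = (-0.58968256, -2.09097648)
∂f/∂s at (-0.58968256, -2.09097648) = -17.90717696

-17.90717696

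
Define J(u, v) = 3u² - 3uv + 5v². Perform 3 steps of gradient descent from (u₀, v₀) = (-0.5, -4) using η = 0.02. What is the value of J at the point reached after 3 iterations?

∇J = (6u - 3v, -3u + 10v)
(u₁, v₁) = (-0.5, -4) − 0.02·(9, -38.5) = (-0.68, -3.23)
(u₂, v₂) = (-0.68, -3.23) − 0.02·(5.61, -30.26) = (-0.7922, -2.6248)
(u₃, v₃) = (-0.7922, -2.6248) − 0.02·(3.1212, -23.8714) = (-0.854624, -2.147372)
J(-0.854624, -2.147372) = 19.741592131664

19.741592131664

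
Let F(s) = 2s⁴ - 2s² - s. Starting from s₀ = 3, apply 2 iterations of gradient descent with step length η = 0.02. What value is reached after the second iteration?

-0.93423744

F′(s) = 8s³ - 4s - 1
s₁ = 3 − 0.02·203 = -1.06
s₂ = -1.06 − 0.02·(-6.288128) = -0.93423744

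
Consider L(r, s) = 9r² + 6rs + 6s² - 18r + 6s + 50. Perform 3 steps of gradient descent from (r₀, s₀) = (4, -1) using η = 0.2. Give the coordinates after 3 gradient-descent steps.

(-72.32, -46.36)

∇L = (18r + 6s - 18, 6r + 12s + 6)
(r₁, s₁) = (4, -1) − 0.2·(48, 18) = (-5.6, -4.6)
(r₂, s₂) = (-5.6, -4.6) − 0.2·(-146.4, -82.8) = (23.68, 11.96)
(r₃, s₃) = (23.68, 11.96) − 0.2·(480, 291.6) = (-72.32, -46.36)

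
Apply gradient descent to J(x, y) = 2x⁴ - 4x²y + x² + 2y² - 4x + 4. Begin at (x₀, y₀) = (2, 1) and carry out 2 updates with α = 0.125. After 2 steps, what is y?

9.25

∇J = (8x³ - 8xy + 2x - 4, -4x² + 4y)
Step 1: at (2, 1), ∇J = (48, -12) → (2, 1) − 0.125·(48, -12) = (-4, 2.5)
Step 2: at (-4, 2.5), ∇J = (-444, -54) → (-4, 2.5) − 0.125·(-444, -54) = (51.5, 9.25)
y = 9.25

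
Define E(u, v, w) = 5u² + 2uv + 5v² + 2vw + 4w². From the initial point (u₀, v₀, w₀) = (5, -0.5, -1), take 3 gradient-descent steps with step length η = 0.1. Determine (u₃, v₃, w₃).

(0, -0.06, 0.028)

∇E = (10u + 2v, 2u + 10v + 2w, 2v + 8w)
Step 1: at (5, -0.5, -1), ∇E = (49, 3, -9) → (5, -0.5, -1) − 0.1·(49, 3, -9) = (0.1, -0.8, -0.1)
Step 2: at (0.1, -0.8, -0.1), ∇E = (-0.6, -8, -2.4) → (0.1, -0.8, -0.1) − 0.1·(-0.6, -8, -2.4) = (0.16, 0, 0.14)
Step 3: at (0.16, 0, 0.14), ∇E = (1.6, 0.6, 1.12) → (0.16, 0, 0.14) − 0.1·(1.6, 0.6, 1.12) = (0, -0.06, 0.028)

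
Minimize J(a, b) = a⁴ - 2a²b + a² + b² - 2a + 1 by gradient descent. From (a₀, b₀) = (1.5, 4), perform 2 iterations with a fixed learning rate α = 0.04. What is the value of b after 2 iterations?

3.833952

∇J = (4a³ - 4ab + 2a - 2, -2a² + 2b)
(a₁, b₁) = (1.5, 4) − 0.04·(-9.5, 3.5) = (1.88, 3.86)
(a₂, b₂) = (1.88, 3.86) − 0.04·(-0.688512, 0.6512) = (1.90754048, 3.833952)
b = 3.833952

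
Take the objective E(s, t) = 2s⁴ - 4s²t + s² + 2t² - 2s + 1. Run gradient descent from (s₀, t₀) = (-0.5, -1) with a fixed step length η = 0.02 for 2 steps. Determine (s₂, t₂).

(-0.23115136, -0.818752)

∇E = (8s³ - 8st + 2s - 2, -4s² + 4t)
Step 1: at (-0.5, -1), ∇E = (-8, -5) → (-0.5, -1) − 0.02·(-8, -5) = (-0.34, -0.9)
Step 2: at (-0.34, -0.9), ∇E = (-5.442432, -4.0624) → (-0.34, -0.9) − 0.02·(-5.442432, -4.0624) = (-0.23115136, -0.818752)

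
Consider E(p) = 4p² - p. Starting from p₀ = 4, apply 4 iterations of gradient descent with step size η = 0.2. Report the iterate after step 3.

-0.712

E′(p) = 8p - 1
Step 1: E′(4) = 31; p₁ = 4 − 0.2·31 = -2.2
Step 2: E′(-2.2) = -18.6; p₂ = -2.2 − 0.2·(-18.6) = 1.52
Step 3: E′(1.52) = 11.16; p₃ = 1.52 − 0.2·11.16 = -0.712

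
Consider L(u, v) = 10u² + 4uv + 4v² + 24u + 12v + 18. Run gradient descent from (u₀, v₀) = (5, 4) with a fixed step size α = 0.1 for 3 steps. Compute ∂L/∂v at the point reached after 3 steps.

∇L = (20u + 4v + 24, 4u + 8v + 12)
(u₁, v₁) = (5, 4) − 0.1·(140, 64) = (-9, -2.4)
(u₂, v₂) = (-9, -2.4) − 0.1·(-165.6, -43.2) = (7.56, 1.92)
(u₃, v₃) = (7.56, 1.92) − 0.1·(182.88, 57.6) = (-10.728, -3.84)
∂L/∂v at (-10.728, -3.84) = -61.632

-61.632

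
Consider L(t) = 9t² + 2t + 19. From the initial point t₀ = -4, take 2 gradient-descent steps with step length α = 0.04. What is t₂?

-0.416

L′(t) = 18t + 2
Step 1: L′(-4) = -70; t₁ = -4 − 0.04·(-70) = -1.2
Step 2: L′(-1.2) = -19.6; t₂ = -1.2 − 0.04·(-19.6) = -0.416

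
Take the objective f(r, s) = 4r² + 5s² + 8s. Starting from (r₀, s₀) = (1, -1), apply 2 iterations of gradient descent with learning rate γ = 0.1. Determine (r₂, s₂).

∇f = (8r, 10s + 8)
Step 1: at (1, -1), ∇f = (8, -2) → (1, -1) − 0.1·(8, -2) = (0.2, -0.8)
Step 2: at (0.2, -0.8), ∇f = (1.6, 0) → (0.2, -0.8) − 0.1·(1.6, 0) = (0.04, -0.8)

(0.04, -0.8)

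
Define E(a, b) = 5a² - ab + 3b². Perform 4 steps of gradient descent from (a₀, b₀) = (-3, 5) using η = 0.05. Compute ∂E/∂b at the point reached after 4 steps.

6.55865625

∇E = (10a - b, -a + 6b)
Step 1: at (-3, 5), ∇E = (-35, 33) → (-3, 5) − 0.05·(-35, 33) = (-1.25, 3.35)
Step 2: at (-1.25, 3.35), ∇E = (-15.85, 21.35) → (-1.25, 3.35) − 0.05·(-15.85, 21.35) = (-0.4575, 2.2825)
Step 3: at (-0.4575, 2.2825), ∇E = (-6.8575, 14.1525) → (-0.4575, 2.2825) − 0.05·(-6.8575, 14.1525) = (-0.114625, 1.574875)
Step 4: at (-0.114625, 1.574875), ∇E = (-2.721125, 9.563875) → (-0.114625, 1.574875) − 0.05·(-2.721125, 9.563875) = (0.02143125, 1.09668125)
∂E/∂b at (0.02143125, 1.09668125) = 6.55865625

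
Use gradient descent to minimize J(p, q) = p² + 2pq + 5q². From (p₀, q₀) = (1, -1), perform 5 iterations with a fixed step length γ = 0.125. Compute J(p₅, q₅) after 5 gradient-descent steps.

∇J = (2p + 2q, 2p + 10q)
Step 1: at (1, -1), ∇J = (0, -8) → (1, -1) − 0.125·(0, -8) = (1, 0)
Step 2: at (1, 0), ∇J = (2, 2) → (1, 0) − 0.125·(2, 2) = (0.75, -0.25)
Step 3: at (0.75, -0.25), ∇J = (1, -1) → (0.75, -0.25) − 0.125·(1, -1) = (0.625, -0.125)
Step 4: at (0.625, -0.125), ∇J = (1, 0) → (0.625, -0.125) − 0.125·(1, 0) = (0.5, -0.125)
Step 5: at (0.5, -0.125), ∇J = (0.75, -0.25) → (0.5, -0.125) − 0.125·(0.75, -0.25) = (0.40625, -0.09375)
J(0.40625, -0.09375) = 0.1328125

0.1328125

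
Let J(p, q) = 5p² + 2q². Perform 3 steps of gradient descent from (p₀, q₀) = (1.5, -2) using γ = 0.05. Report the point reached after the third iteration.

(0.1875, -1.024)

∇J = (10p, 4q)
Step 1: at (1.5, -2), ∇J = (15, -8) → (1.5, -2) − 0.05·(15, -8) = (0.75, -1.6)
Step 2: at (0.75, -1.6), ∇J = (7.5, -6.4) → (0.75, -1.6) − 0.05·(7.5, -6.4) = (0.375, -1.28)
Step 3: at (0.375, -1.28), ∇J = (3.75, -5.12) → (0.375, -1.28) − 0.05·(3.75, -5.12) = (0.1875, -1.024)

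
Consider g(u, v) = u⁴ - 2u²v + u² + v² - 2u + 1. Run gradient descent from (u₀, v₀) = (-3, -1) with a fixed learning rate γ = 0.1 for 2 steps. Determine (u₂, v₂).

(-364.5168, 20.008)

∇g = (4u³ - 4uv + 2u - 2, -2u² + 2v)
Step 1: at (-3, -1), ∇g = (-128, -20) → (-3, -1) − 0.1·(-128, -20) = (9.8, 1)
Step 2: at (9.8, 1), ∇g = (3743.168, -190.08) → (9.8, 1) − 0.1·(3743.168, -190.08) = (-364.5168, 20.008)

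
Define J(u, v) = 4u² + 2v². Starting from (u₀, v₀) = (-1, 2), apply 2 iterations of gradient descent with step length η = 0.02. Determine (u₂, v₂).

∇J = (8u, 4v)
(u₁, v₁) = (-1, 2) − 0.02·(-8, 8) = (-0.84, 1.84)
(u₂, v₂) = (-0.84, 1.84) − 0.02·(-6.72, 7.36) = (-0.7056, 1.6928)

(-0.7056, 1.6928)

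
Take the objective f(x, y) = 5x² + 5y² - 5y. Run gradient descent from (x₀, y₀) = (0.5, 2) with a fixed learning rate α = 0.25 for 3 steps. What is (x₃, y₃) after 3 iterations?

∇f = (10x, 10y - 5)
Step 1: at (0.5, 2), ∇f = (5, 15) → (0.5, 2) − 0.25·(5, 15) = (-0.75, -1.75)
Step 2: at (-0.75, -1.75), ∇f = (-7.5, -22.5) → (-0.75, -1.75) − 0.25·(-7.5, -22.5) = (1.125, 3.875)
Step 3: at (1.125, 3.875), ∇f = (11.25, 33.75) → (1.125, 3.875) − 0.25·(11.25, 33.75) = (-1.6875, -4.5625)

(-1.6875, -4.5625)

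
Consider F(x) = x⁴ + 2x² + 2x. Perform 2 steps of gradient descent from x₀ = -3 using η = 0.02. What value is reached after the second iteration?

F′(x) = 4x³ + 4x + 2
Step 1: F′(-3) = -118; x₁ = -3 − 0.02·(-118) = -0.64
Step 2: F′(-0.64) = -1.608576; x₂ = -0.64 − 0.02·(-1.608576) = -0.60782848

-0.60782848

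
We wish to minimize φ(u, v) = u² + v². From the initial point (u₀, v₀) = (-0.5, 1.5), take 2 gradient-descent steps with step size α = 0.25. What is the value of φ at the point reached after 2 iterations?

0.15625

∇φ = (2u, 2v)
Step 1: at (-0.5, 1.5), ∇φ = (-1, 3) → (-0.5, 1.5) − 0.25·(-1, 3) = (-0.25, 0.75)
Step 2: at (-0.25, 0.75), ∇φ = (-0.5, 1.5) → (-0.25, 0.75) − 0.25·(-0.5, 1.5) = (-0.125, 0.375)
φ(-0.125, 0.375) = 0.15625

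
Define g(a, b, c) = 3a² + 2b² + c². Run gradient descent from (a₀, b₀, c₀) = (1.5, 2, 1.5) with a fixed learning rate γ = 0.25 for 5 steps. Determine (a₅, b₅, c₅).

∇g = (6a, 4b, 2c)
(a₁, b₁, c₁) = (1.5, 2, 1.5) − 0.25·(9, 8, 3) = (-0.75, 0, 0.75)
(a₂, b₂, c₂) = (-0.75, 0, 0.75) − 0.25·(-4.5, 0, 1.5) = (0.375, 0, 0.375)
(a₃, b₃, c₃) = (0.375, 0, 0.375) − 0.25·(2.25, 0, 0.75) = (-0.1875, 0, 0.1875)
(a₄, b₄, c₄) = (-0.1875, 0, 0.1875) − 0.25·(-1.125, 0, 0.375) = (0.09375, 0, 0.09375)
(a₅, b₅, c₅) = (0.09375, 0, 0.09375) − 0.25·(0.5625, 0, 0.1875) = (-0.046875, 0, 0.046875)

(-0.046875, 0, 0.046875)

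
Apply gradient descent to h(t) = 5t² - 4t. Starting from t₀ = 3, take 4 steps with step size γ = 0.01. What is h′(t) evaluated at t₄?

17.0586

h′(t) = 10t - 4
Step 1: h′(3) = 26; t₁ = 3 − 0.01·26 = 2.74
Step 2: h′(2.74) = 23.4; t₂ = 2.74 − 0.01·23.4 = 2.506
Step 3: h′(2.506) = 21.06; t₃ = 2.506 − 0.01·21.06 = 2.2954
Step 4: h′(2.2954) = 18.954; t₄ = 2.2954 − 0.01·18.954 = 2.10586
h′(t) at (2.10586) = 17.0586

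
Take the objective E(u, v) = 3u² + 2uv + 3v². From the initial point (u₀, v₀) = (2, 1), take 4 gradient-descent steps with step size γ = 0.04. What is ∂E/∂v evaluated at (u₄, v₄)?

∇E = (6u + 2v, 2u + 6v)
Step 1: at (2, 1), ∇E = (14, 10) → (2, 1) − 0.04·(14, 10) = (1.44, 0.6)
Step 2: at (1.44, 0.6), ∇E = (9.84, 6.48) → (1.44, 0.6) − 0.04·(9.84, 6.48) = (1.0464, 0.3408)
Step 3: at (1.0464, 0.3408), ∇E = (6.96, 4.1376) → (1.0464, 0.3408) − 0.04·(6.96, 4.1376) = (0.768, 0.175296)
Step 4: at (0.768, 0.175296), ∇E = (4.958592, 2.587776) → (0.768, 0.175296) − 0.04·(4.958592, 2.587776) = (0.56965632, 0.07178496)
∂E/∂v at (0.56965632, 0.07178496) = 1.5700224

1.5700224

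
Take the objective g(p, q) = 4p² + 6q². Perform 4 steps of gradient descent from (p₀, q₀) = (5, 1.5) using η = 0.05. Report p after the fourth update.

∇g = (8p, 12q)
Step 1: at (5, 1.5), ∇g = (40, 18) → (5, 1.5) − 0.05·(40, 18) = (3, 0.6)
Step 2: at (3, 0.6), ∇g = (24, 7.2) → (3, 0.6) − 0.05·(24, 7.2) = (1.8, 0.24)
Step 3: at (1.8, 0.24), ∇g = (14.4, 2.88) → (1.8, 0.24) − 0.05·(14.4, 2.88) = (1.08, 0.096)
Step 4: at (1.08, 0.096), ∇g = (8.64, 1.152) → (1.08, 0.096) − 0.05·(8.64, 1.152) = (0.648, 0.0384)
p = 0.648

0.648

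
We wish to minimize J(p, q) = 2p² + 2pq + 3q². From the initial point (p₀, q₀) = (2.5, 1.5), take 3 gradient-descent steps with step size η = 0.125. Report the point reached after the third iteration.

(0.3203125, -0.1953125)

∇J = (4p + 2q, 2p + 6q)
(p₁, q₁) = (2.5, 1.5) − 0.125·(13, 14) = (0.875, -0.25)
(p₂, q₂) = (0.875, -0.25) − 0.125·(3, 0.25) = (0.5, -0.28125)
(p₃, q₃) = (0.5, -0.28125) − 0.125·(1.4375, -0.6875) = (0.3203125, -0.1953125)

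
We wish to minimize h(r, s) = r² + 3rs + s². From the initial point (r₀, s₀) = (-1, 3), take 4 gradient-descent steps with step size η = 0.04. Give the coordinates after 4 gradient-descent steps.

(-1.93011712, 2.74931712)

∇h = (2r + 3s, 3r + 2s)
Step 1: at (-1, 3), ∇h = (7, 3) → (-1, 3) − 0.04·(7, 3) = (-1.28, 2.88)
Step 2: at (-1.28, 2.88), ∇h = (6.08, 1.92) → (-1.28, 2.88) − 0.04·(6.08, 1.92) = (-1.5232, 2.8032)
Step 3: at (-1.5232, 2.8032), ∇h = (5.3632, 1.0368) → (-1.5232, 2.8032) − 0.04·(5.3632, 1.0368) = (-1.737728, 2.761728)
Step 4: at (-1.737728, 2.761728), ∇h = (4.809728, 0.310272) → (-1.737728, 2.761728) − 0.04·(4.809728, 0.310272) = (-1.93011712, 2.74931712)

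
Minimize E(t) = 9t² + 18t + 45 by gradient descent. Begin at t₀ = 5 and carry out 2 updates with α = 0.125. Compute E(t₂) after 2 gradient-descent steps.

E′(t) = 18t + 18
t₁ = 5 − 0.125·108 = -8.5
t₂ = -8.5 − 0.125·(-135) = 8.375
E(8.375) = 827.015625

827.015625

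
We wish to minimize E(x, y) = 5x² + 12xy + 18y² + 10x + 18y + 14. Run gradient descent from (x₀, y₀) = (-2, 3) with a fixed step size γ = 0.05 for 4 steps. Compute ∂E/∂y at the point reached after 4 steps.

∇E = (10x + 12y + 10, 12x + 36y + 18)
(x₁, y₁) = (-2, 3) − 0.05·(26, 102) = (-3.3, -2.1)
(x₂, y₂) = (-3.3, -2.1) − 0.05·(-48.2, -97.2) = (-0.89, 2.76)
(x₃, y₃) = (-0.89, 2.76) − 0.05·(34.22, 106.68) = (-2.601, -2.574)
(x₄, y₄) = (-2.601, -2.574) − 0.05·(-46.898, -105.876) = (-0.2561, 2.7198)
∂E/∂y at (-0.2561, 2.7198) = 112.8396

112.8396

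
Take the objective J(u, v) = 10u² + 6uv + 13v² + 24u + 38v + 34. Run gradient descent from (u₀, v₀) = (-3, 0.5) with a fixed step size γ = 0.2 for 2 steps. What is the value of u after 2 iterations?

∇J = (20u + 6v + 24, 6u + 26v + 38)
Step 1: at (-3, 0.5), ∇J = (-33, 33) → (-3, 0.5) − 0.2·(-33, 33) = (3.6, -6.1)
Step 2: at (3.6, -6.1), ∇J = (59.4, -99) → (3.6, -6.1) − 0.2·(59.4, -99) = (-8.28, 13.7)
u = -8.28

-8.28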